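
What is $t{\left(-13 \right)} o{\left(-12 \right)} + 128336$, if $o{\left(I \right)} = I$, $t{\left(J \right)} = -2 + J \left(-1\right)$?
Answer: $128204$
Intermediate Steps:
$t{\left(J \right)} = -2 - J$
$t{\left(-13 \right)} o{\left(-12 \right)} + 128336 = \left(-2 - -13\right) \left(-12\right) + 128336 = \left(-2 + 13\right) \left(-12\right) + 128336 = 11 \left(-12\right) + 128336 = -132 + 128336 = 128204$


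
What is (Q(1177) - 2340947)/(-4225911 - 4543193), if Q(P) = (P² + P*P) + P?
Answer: -53861/1096138 ≈ -0.049137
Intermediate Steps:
Q(P) = P + 2*P² (Q(P) = (P² + P²) + P = 2*P² + P = P + 2*P²)
(Q(1177) - 2340947)/(-4225911 - 4543193) = (1177*(1 + 2*1177) - 2340947)/(-4225911 - 4543193) = (1177*(1 + 2354) - 2340947)/(-8769104) = (1177*2355 - 2340947)*(-1/8769104) = (2771835 - 2340947)*(-1/8769104) = 430888*(-1/8769104) = -53861/1096138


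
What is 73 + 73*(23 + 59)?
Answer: 6059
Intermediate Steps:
73 + 73*(23 + 59) = 73 + 73*82 = 73 + 5986 = 6059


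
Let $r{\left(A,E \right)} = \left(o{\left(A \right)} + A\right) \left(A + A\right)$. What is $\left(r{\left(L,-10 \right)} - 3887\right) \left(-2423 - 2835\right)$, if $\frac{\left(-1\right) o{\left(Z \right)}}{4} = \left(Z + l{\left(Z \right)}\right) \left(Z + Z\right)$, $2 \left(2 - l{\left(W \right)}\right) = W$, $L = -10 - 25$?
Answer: $-1589824654$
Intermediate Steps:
$L = -35$ ($L = -10 - 25 = -35$)
$l{\left(W \right)} = 2 - \frac{W}{2}$
$o{\left(Z \right)} = - 8 Z \left(2 + \frac{Z}{2}\right)$ ($o{\left(Z \right)} = - 4 \left(Z - \left(-2 + \frac{Z}{2}\right)\right) \left(Z + Z\right) = - 4 \left(2 + \frac{Z}{2}\right) 2 Z = - 4 \cdot 2 Z \left(2 + \frac{Z}{2}\right) = - 8 Z \left(2 + \frac{Z}{2}\right)$)
$r{\left(A,E \right)} = 2 A \left(A - 4 A \left(4 + A\right)\right)$ ($r{\left(A,E \right)} = \left(- 4 A \left(4 + A\right) + A\right) \left(A + A\right) = \left(A - 4 A \left(4 + A\right)\right) 2 A = 2 A \left(A - 4 A \left(4 + A\right)\right)$)
$\left(r{\left(L,-10 \right)} - 3887\right) \left(-2423 - 2835\right) = \left(\left(-35\right)^{2} \left(-30 - -280\right) - 3887\right) \left(-2423 - 2835\right) = \left(1225 \left(-30 + 280\right) - 3887\right) \left(-5258\right) = \left(1225 \cdot 250 - 3887\right) \left(-5258\right) = \left(306250 - 3887\right) \left(-5258\right) = 302363 \left(-5258\right) = -1589824654$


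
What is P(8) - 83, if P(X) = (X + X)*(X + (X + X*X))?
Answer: 1197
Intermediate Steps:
P(X) = 2*X*(X² + 2*X) (P(X) = (2*X)*(X + (X + X²)) = (2*X)*(X² + 2*X) = 2*X*(X² + 2*X))
P(8) - 83 = 2*8²*(2 + 8) - 83 = 2*64*10 - 83 = 1280 - 83 = 1197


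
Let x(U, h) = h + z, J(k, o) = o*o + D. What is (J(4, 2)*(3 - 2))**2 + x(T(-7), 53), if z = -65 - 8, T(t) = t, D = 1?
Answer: 5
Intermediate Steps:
J(k, o) = 1 + o**2 (J(k, o) = o*o + 1 = o**2 + 1 = 1 + o**2)
z = -73
x(U, h) = -73 + h (x(U, h) = h - 73 = -73 + h)
(J(4, 2)*(3 - 2))**2 + x(T(-7), 53) = ((1 + 2**2)*(3 - 2))**2 + (-73 + 53) = ((1 + 4)*1)**2 - 20 = (5*1)**2 - 20 = 5**2 - 20 = 25 - 20 = 5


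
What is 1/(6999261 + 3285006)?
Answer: 1/10284267 ≈ 9.7236e-8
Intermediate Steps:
1/(6999261 + 3285006) = 1/10284267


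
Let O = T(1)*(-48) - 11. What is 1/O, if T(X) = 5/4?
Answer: -1/71 ≈ -0.014085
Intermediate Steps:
T(X) = 5/4 (T(X) = 5*(¼) = 5/4)
O = -71 (O = (5/4)*(-48) - 11 = -60 - 11 = -71)
1/O = 1/(-71) = -1/71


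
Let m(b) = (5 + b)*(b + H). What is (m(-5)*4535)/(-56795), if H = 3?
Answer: 0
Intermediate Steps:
m(b) = (3 + b)*(5 + b) (m(b) = (5 + b)*(b + 3) = (5 + b)*(3 + b) = (3 + b)*(5 + b))
(m(-5)*4535)/(-56795) = ((15 + (-5)² + 8*(-5))*4535)/(-56795) = ((15 + 25 - 40)*4535)*(-1/56795) = (0*4535)*(-1/56795) = 0*(-1/56795) = 0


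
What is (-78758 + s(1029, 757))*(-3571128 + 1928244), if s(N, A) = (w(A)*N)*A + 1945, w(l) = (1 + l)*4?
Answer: -3880013407961772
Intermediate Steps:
w(l) = 4 + 4*l
s(N, A) = 1945 + A*N*(4 + 4*A) (s(N, A) = ((4 + 4*A)*N)*A + 1945 = (N*(4 + 4*A))*A + 1945 = A*N*(4 + 4*A) + 1945 = 1945 + A*N*(4 + 4*A))
(-78758 + s(1029, 757))*(-3571128 + 1928244) = (-78758 + (1945 + 4*757*1029*(1 + 757)))*(-3571128 + 1928244) = (-78758 + (1945 + 4*757*1029*758))*(-1642884) = (-78758 + (1945 + 2361785496))*(-1642884) = (-78758 + 2361787441)*(-1642884) = 2361708683*(-1642884) = -3880013407961772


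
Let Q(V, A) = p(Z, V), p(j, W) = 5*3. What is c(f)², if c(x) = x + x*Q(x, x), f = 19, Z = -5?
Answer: 92416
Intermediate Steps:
p(j, W) = 15
Q(V, A) = 15
c(x) = 16*x (c(x) = x + x*15 = x + 15*x = 16*x)
c(f)² = (16*19)² = 304² = 92416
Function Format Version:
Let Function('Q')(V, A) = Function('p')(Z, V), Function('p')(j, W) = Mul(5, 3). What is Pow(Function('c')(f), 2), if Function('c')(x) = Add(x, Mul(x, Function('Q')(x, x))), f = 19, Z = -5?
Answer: 92416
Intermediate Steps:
Function('p')(j, W) = 15
Function('Q')(V, A) = 15
Function('c')(x) = Mul(16, x) (Function('c')(x) = Add(x, Mul(x, 15)) = Add(x, Mul(15, x)) = Mul(16, x))
Pow(Function('c')(f), 2) = Pow(Mul(16, 19), 2) = Pow(304, 2) = 92416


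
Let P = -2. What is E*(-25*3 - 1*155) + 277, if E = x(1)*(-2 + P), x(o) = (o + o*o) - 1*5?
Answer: -2483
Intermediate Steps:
x(o) = -5 + o + o**2 (x(o) = (o + o**2) - 5 = -5 + o + o**2)
E = 12 (E = (-5 + 1 + 1**2)*(-2 - 2) = (-5 + 1 + 1)*(-4) = -3*(-4) = 12)
E*(-25*3 - 1*155) + 277 = 12*(-25*3 - 1*155) + 277 = 12*(-75 - 155) + 277 = 12*(-230) + 277 = -2760 + 277 = -2483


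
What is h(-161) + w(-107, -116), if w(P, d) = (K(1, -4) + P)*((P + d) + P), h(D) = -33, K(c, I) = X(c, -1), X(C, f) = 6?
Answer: 33297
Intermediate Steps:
K(c, I) = 6
w(P, d) = (6 + P)*(d + 2*P) (w(P, d) = (6 + P)*((P + d) + P) = (6 + P)*(d + 2*P))
h(-161) + w(-107, -116) = -33 + (2*(-107)² + 6*(-116) + 12*(-107) - 107*(-116)) = -33 + (2*11449 - 696 - 1284 + 12412) = -33 + (22898 - 696 - 1284 + 12412) = -33 + 33330 = 33297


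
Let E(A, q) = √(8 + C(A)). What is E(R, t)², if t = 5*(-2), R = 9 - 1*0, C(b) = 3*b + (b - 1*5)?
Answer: 39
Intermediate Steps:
C(b) = -5 + 4*b (C(b) = 3*b + (b - 5) = 3*b + (-5 + b) = -5 + 4*b)
R = 9 (R = 9 + 0 = 9)
t = -10
E(A, q) = √(3 + 4*A) (E(A, q) = √(8 + (-5 + 4*A)) = √(3 + 4*A))
E(R, t)² = (√(3 + 4*9))² = (√(3 + 36))² = (√39)² = 39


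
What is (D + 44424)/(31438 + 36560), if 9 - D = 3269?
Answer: 20582/33999 ≈ 0.60537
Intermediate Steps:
D = -3260 (D = 9 - 1*3269 = 9 - 3269 = -3260)
(D + 44424)/(31438 + 36560) = (-3260 + 44424)/(31438 + 36560) = 41164/67998 = 41164*(1/67998) = 20582/33999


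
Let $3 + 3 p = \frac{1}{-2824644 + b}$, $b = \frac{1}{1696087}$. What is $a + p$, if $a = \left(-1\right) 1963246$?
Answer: $- \frac{28216818363611007094}{14372525904081} \approx -1.9632 \cdot 10^{6}$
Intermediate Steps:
$b = \frac{1}{1696087} \approx 5.8959 \cdot 10^{-7}$
$p = - \frac{14372527600168}{14372525904081}$ ($p = -1 + \frac{1}{3 \left(-2824644 + \frac{1}{1696087}\right)} = -1 + \frac{1}{3 \left(- \frac{4790841968027}{1696087}\right)} = -1 + \frac{1}{3} \left(- \frac{1696087}{4790841968027}\right) = -1 - \frac{1696087}{14372525904081} = - \frac{14372527600168}{14372525904081} \approx -1.0$)
$a = -1963246$
$a + p = -1963246 - \frac{14372527600168}{14372525904081} = - \frac{28216818363611007094}{14372525904081}$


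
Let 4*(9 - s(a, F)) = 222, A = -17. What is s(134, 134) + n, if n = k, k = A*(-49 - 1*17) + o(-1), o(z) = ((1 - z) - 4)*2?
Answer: 2143/2 ≈ 1071.5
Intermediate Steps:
o(z) = -6 - 2*z (o(z) = (-3 - z)*2 = -6 - 2*z)
s(a, F) = -93/2 (s(a, F) = 9 - ¼*222 = 9 - 111/2 = -93/2)
k = 1118 (k = -17*(-49 - 1*17) + (-6 - 2*(-1)) = -17*(-49 - 17) + (-6 + 2) = -17*(-66) - 4 = 1122 - 4 = 1118)
n = 1118
s(134, 134) + n = -93/2 + 1118 = 2143/2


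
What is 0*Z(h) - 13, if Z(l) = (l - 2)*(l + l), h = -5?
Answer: -13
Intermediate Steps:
Z(l) = 2*l*(-2 + l) (Z(l) = (-2 + l)*(2*l) = 2*l*(-2 + l))
0*Z(h) - 13 = 0*(2*(-5)*(-2 - 5)) - 13 = 0*(2*(-5)*(-7)) - 13 = 0*70 - 13 = 0 - 13 = -13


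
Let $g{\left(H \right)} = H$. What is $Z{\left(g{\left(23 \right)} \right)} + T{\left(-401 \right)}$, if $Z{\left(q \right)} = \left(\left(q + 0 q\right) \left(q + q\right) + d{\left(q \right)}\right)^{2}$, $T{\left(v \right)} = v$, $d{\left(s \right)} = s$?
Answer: $1168160$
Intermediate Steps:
$Z{\left(q \right)} = \left(q + 2 q^{2}\right)^{2}$ ($Z{\left(q \right)} = \left(\left(q + 0 q\right) \left(q + q\right) + q\right)^{2} = \left(\left(q + 0\right) 2 q + q\right)^{2} = \left(q 2 q + q\right)^{2} = \left(2 q^{2} + q\right)^{2} = \left(q + 2 q^{2}\right)^{2}$)
$Z{\left(g{\left(23 \right)} \right)} + T{\left(-401 \right)} = 23^{2} \left(1 + 2 \cdot 23\right)^{2} - 401 = 529 \left(1 + 46\right)^{2} - 401 = 529 \cdot 47^{2} - 401 = 529 \cdot 2209 - 401 = 1168561 - 401 = 1168160$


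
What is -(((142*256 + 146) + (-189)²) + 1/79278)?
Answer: -5725377883/79278 ≈ -72219.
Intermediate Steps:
-(((142*256 + 146) + (-189)²) + 1/79278) = -(((36352 + 146) + 35721) + 1/79278) = -((36498 + 35721) + 1/79278) = -(72219 + 1/79278) = -1*5725377883/79278 = -5725377883/79278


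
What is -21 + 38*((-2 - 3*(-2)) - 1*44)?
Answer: -1541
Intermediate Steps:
-21 + 38*((-2 - 3*(-2)) - 1*44) = -21 + 38*((-2 + 6) - 44) = -21 + 38*(4 - 44) = -21 + 38*(-40) = -21 - 1520 = -1541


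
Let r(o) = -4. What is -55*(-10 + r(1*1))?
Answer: 770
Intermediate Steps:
-55*(-10 + r(1*1)) = -55*(-10 - 4) = -55*(-14) = 770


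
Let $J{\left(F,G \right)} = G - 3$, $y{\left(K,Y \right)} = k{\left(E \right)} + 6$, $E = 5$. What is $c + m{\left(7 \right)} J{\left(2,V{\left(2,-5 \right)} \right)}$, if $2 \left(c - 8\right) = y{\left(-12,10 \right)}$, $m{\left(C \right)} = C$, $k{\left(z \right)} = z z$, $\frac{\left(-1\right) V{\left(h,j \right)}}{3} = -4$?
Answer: $\frac{173}{2} \approx 86.5$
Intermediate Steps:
$V{\left(h,j \right)} = 12$ ($V{\left(h,j \right)} = \left(-3\right) \left(-4\right) = 12$)
$k{\left(z \right)} = z^{2}$
$y{\left(K,Y \right)} = 31$ ($y{\left(K,Y \right)} = 5^{2} + 6 = 25 + 6 = 31$)
$c = \frac{47}{2}$ ($c = 8 + \frac{1}{2} \cdot 31 = 8 + \frac{31}{2} = \frac{47}{2} \approx 23.5$)
$J{\left(F,G \right)} = -3 + G$
$c + m{\left(7 \right)} J{\left(2,V{\left(2,-5 \right)} \right)} = \frac{47}{2} + 7 \left(-3 + 12\right) = \frac{47}{2} + 7 \cdot 9 = \frac{47}{2} + 63 = \frac{173}{2}$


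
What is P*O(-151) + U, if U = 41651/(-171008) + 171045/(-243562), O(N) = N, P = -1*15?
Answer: 47150117354609/20825525248 ≈ 2264.1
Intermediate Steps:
P = -15
U = -19697332111/20825525248 (U = 41651*(-1/171008) + 171045*(-1/243562) = -41651/171008 - 171045/243562 = -19697332111/20825525248 ≈ -0.94583)
P*O(-151) + U = -15*(-151) - 19697332111/20825525248 = 2265 - 19697332111/20825525248 = 47150117354609/20825525248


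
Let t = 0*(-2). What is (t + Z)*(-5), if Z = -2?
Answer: 10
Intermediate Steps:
t = 0
(t + Z)*(-5) = (0 - 2)*(-5) = -2*(-5) = 10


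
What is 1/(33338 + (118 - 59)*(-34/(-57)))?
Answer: 57/1902272 ≈ 2.9964e-5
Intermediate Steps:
1/(33338 + (118 - 59)*(-34/(-57))) = 1/(33338 + 59*(-34*(-1/57))) = 1/(33338 + 59*(34/57)) = 1/(33338 + 2006/57) = 1/(1902272/57) = 57/1902272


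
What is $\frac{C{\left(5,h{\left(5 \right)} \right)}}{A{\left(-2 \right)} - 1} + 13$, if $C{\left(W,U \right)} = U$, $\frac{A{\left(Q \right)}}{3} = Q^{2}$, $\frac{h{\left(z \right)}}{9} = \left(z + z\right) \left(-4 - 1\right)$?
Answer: $- \frac{307}{11} \approx -27.909$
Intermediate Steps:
$h{\left(z \right)} = - 90 z$ ($h{\left(z \right)} = 9 \left(z + z\right) \left(-4 - 1\right) = 9 \cdot 2 z \left(-5\right) = 9 \left(- 10 z\right) = - 90 z$)
$A{\left(Q \right)} = 3 Q^{2}$
$\frac{C{\left(5,h{\left(5 \right)} \right)}}{A{\left(-2 \right)} - 1} + 13 = \frac{\left(-90\right) 5}{3 \left(-2\right)^{2} - 1} + 13 = - \frac{450}{3 \cdot 4 - 1} + 13 = - \frac{450}{12 - 1} + 13 = - \frac{450}{11} + 13 = - \frac{307}{11}$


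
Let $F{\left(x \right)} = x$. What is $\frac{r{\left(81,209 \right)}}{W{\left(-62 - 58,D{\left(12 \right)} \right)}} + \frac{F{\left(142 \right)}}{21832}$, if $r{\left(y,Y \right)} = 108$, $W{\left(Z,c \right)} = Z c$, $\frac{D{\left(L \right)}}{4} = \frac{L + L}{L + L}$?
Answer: $- \frac{23851}{109160} \approx -0.2185$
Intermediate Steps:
$D{\left(L \right)} = 4$ ($D{\left(L \right)} = 4 \frac{L + L}{L + L} = 4 \frac{2 L}{2 L} = 4 \cdot 2 L \frac{1}{2 L} = 4 \cdot 1 = 4$)
$\frac{r{\left(81,209 \right)}}{W{\left(-62 - 58,D{\left(12 \right)} \right)}} + \frac{F{\left(142 \right)}}{21832} = \frac{108}{\left(-62 - 58\right) 4} + \frac{142}{21832} = \frac{108}{\left(-120\right) 4} + 142 \cdot \frac{1}{21832} = \frac{108}{-480} + \frac{71}{10916} = 108 \left(- \frac{1}{480}\right) + \frac{71}{10916} = - \frac{9}{40} + \frac{71}{10916} = - \frac{23851}{109160}$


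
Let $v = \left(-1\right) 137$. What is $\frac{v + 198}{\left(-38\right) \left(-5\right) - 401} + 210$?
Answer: $\frac{44249}{211} \approx 209.71$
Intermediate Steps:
$v = -137$
$\frac{v + 198}{\left(-38\right) \left(-5\right) - 401} + 210 = \frac{-137 + 198}{\left(-38\right) \left(-5\right) - 401} + 210 = \frac{1}{190 - 401} \cdot 61 + 210 = \frac{1}{-211} \cdot 61 + 210 = \left(- \frac{1}{211}\right) 61 + 210 = - \frac{61}{211} + 210 = \frac{44249}{211}$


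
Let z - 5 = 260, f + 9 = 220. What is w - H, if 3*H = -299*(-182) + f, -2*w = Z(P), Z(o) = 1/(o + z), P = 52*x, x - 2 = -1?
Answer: -34634789/1902 ≈ -18210.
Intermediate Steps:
x = 1 (x = 2 - 1 = 1)
f = 211 (f = -9 + 220 = 211)
z = 265 (z = 5 + 260 = 265)
P = 52 (P = 52*1 = 52)
Z(o) = 1/(265 + o) (Z(o) = 1/(o + 265) = 1/(265 + o))
w = -1/634 (w = -1/(2*(265 + 52)) = -½/317 = -½*1/317 = -1/634 ≈ -0.0015773)
H = 54629/3 (H = (-299*(-182) + 211)/3 = (54418 + 211)/3 = (⅓)*54629 = 54629/3 ≈ 18210.)
w - H = -1/634 - 1*54629/3 = -1/634 - 54629/3 = -34634789/1902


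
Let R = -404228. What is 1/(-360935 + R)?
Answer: -1/765163 ≈ -1.3069e-6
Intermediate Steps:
1/(-360935 + R) = 1/(-360935 - 404228) = 1/(-765163) = -1/765163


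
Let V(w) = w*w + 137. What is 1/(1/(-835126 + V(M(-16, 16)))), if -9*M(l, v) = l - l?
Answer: -834989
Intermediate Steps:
M(l, v) = 0 (M(l, v) = -(l - l)/9 = -⅑*0 = 0)
V(w) = 137 + w² (V(w) = w² + 137 = 137 + w²)
1/(1/(-835126 + V(M(-16, 16)))) = 1/(1/(-835126 + (137 + 0²))) = 1/(1/(-835126 + (137 + 0))) = 1/(1/(-835126 + 137)) = 1/(1/(-834989)) = 1/(-1/834989) = -834989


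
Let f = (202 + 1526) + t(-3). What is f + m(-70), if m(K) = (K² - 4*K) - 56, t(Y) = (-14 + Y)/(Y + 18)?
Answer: 102763/15 ≈ 6850.9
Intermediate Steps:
t(Y) = (-14 + Y)/(18 + Y)
m(K) = -56 + K² - 4*K
f = 25903/15 (f = (202 + 1526) + (-14 - 3)/(18 - 3) = 1728 - 17/15 = 25903/15 ≈ 1726.9)
f + m(-70) = 25903/15 + (-56 + (-70)² - 4*(-70)) = 25903/15 + (-56 + 4900 + 280) = 25903/15 + 5124 = 102763/15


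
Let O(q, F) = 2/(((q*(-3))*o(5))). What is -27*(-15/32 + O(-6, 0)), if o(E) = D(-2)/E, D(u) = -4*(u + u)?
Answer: 375/32 ≈ 11.719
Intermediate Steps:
D(u) = -8*u
o(E) = 16/E (o(E) = (-8*(-2))/E = 16/E)
O(q, F) = -5/(24*q) (O(q, F) = 2/(((q*(-3))*(16/5))) = 2/(((-3*q)*(16*(⅕)))) = 2/((-3*q*(16/5))) = 2/((-48*q/5)) = 2*(-5/(48*q)) = -5/(24*q))
-27*(-15/32 + O(-6, 0)) = -27*(-15/32 - 5/24/(-6)) = -27*(-15*1/32 - 5/24*(-⅙)) = -27*(-15/32 + 5/144) = -27*(-125/288) = 375/32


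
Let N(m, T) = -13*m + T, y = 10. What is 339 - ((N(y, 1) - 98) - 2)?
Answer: 568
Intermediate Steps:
N(m, T) = T - 13*m
339 - ((N(y, 1) - 98) - 2) = 339 - (((1 - 13*10) - 98) - 2) = 339 - (((1 - 130) - 98) - 2) = 339 - ((-129 - 98) - 2) = 339 - (-227 - 2) = 339 - 1*(-229) = 339 + 229 = 568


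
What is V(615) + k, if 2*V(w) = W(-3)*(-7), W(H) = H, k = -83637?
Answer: -167253/2 ≈ -83627.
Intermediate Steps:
V(w) = 21/2 (V(w) = (-3*(-7))/2 = (½)*21 = 21/2)
V(615) + k = 21/2 - 83637 = -167253/2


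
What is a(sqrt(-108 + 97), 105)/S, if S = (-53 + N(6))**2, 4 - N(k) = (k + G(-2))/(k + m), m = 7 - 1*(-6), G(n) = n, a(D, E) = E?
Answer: 7581/174845 ≈ 0.043358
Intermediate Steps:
m = 13 (m = 7 + 6 = 13)
N(k) = 4 - (-2 + k)/(13 + k) (N(k) = 4 - (k - 2)/(k + 13) = 4 - (-2 + k)/(13 + k))
S = 874225/361 (S = (-53 + 3*(18 + 6)/(13 + 6))**2 = (-53 + 3*24/19)**2 = (-53 + 3*(1/19)*24)**2 = (-53 + 72/19)**2 = (-935/19)**2 = 874225/361 ≈ 2421.7)
a(sqrt(-108 + 97), 105)/S = 105/(874225/361) = 105*(361/874225) = 7581/174845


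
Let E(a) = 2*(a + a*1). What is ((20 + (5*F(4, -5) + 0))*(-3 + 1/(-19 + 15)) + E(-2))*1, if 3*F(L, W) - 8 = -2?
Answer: -211/2 ≈ -105.50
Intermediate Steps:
F(L, W) = 2 (F(L, W) = 8/3 + (⅓)*(-2) = 8/3 - ⅔ = 2)
E(a) = 4*a (E(a) = 2*(a + a) = 2*(2*a) = 4*a)
((20 + (5*F(4, -5) + 0))*(-3 + 1/(-19 + 15)) + E(-2))*1 = ((20 + (5*2 + 0))*(-3 + 1/(-19 + 15)) + 4*(-2))*1 = ((20 + (10 + 0))*(-3 + 1/(-4)) - 8)*1 = ((20 + 10)*(-3 - ¼) - 8)*1 = (30*(-13/4) - 8)*1 = (-195/2 - 8)*1 = -211/2*1 = -211/2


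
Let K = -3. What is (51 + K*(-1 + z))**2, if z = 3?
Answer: 2025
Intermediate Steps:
(51 + K*(-1 + z))**2 = (51 - 3*(-1 + 3))**2 = (51 - 3*2)**2 = (51 - 6)**2 = 45**2 = 2025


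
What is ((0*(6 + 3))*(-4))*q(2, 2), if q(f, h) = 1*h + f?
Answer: 0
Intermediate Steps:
q(f, h) = f + h (q(f, h) = h + f = f + h)
((0*(6 + 3))*(-4))*q(2, 2) = ((0*(6 + 3))*(-4))*(2 + 2) = ((0*9)*(-4))*4 = (0*(-4))*4 = 0*4 = 0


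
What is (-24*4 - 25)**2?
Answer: 14641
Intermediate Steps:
(-24*4 - 25)**2 = (-12*8 - 25)**2 = (-96 - 25)**2 = (-121)**2 = 14641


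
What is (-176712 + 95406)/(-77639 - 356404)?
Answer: 9034/48227 ≈ 0.18732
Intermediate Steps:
(-176712 + 95406)/(-77639 - 356404) = -81306/(-434043) = -81306*(-1/434043) = 9034/48227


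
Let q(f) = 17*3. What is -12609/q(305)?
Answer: -4203/17 ≈ -247.24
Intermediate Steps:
q(f) = 51
-12609/q(305) = -12609/51 = -12609*1/51 = -4203/17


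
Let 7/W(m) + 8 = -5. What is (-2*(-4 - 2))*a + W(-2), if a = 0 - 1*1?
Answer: -163/13 ≈ -12.538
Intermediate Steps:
a = -1 (a = 0 - 1 = -1)
W(m) = -7/13 (W(m) = 7/(-8 - 5) = 7/(-13) = 7*(-1/13) = -7/13)
(-2*(-4 - 2))*a + W(-2) = -2*(-4 - 2)*(-1) - 7/13 = -2*(-6)*(-1) - 7/13 = 12*(-1) - 7/13 = -12 - 7/13 = -163/13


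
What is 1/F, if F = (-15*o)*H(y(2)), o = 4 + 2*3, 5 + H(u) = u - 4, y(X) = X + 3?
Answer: 1/600 ≈ 0.0016667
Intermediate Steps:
y(X) = 3 + X
H(u) = -9 + u (H(u) = -5 + (u - 4) = -5 + (-4 + u) = -9 + u)
o = 10 (o = 4 + 6 = 10)
F = 600 (F = (-15*10)*(-9 + (3 + 2)) = -150*(-9 + 5) = -150*(-4) = 600)
1/F = 1/600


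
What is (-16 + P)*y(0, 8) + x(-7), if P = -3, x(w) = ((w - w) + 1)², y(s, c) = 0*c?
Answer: 1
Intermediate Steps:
y(s, c) = 0
x(w) = 1 (x(w) = (0 + 1)² = 1² = 1)
(-16 + P)*y(0, 8) + x(-7) = (-16 - 3)*0 + 1 = -19*0 + 1 = 0 + 1 = 1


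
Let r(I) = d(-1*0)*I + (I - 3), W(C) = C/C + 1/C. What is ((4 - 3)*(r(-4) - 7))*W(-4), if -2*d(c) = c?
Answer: -21/2 ≈ -10.500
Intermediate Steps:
W(C) = 1 + 1/C
d(c) = -c/2
r(I) = -3 + I (r(I) = (-(-1)*0/2)*I + (I - 3) = (-1/2*0)*I + (-3 + I) = 0*I + (-3 + I) = 0 + (-3 + I) = -3 + I)
((4 - 3)*(r(-4) - 7))*W(-4) = ((4 - 3)*((-3 - 4) - 7))*((1 - 4)/(-4)) = (1*(-7 - 7))*(-1/4*(-3)) = (1*(-14))*(3/4) = -14*3/4 = -21/2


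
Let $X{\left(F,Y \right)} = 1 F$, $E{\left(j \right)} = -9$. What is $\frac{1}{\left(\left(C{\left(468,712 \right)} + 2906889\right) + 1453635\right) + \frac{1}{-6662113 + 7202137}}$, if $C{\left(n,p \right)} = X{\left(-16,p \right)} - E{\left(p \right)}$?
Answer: $\frac{540024}{2354783832409} \approx 2.2933 \cdot 10^{-7}$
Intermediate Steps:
$X{\left(F,Y \right)} = F$
$C{\left(n,p \right)} = -7$ ($C{\left(n,p \right)} = -16 - -9 = -16 + 9 = -7$)
$\frac{1}{\left(\left(C{\left(468,712 \right)} + 2906889\right) + 1453635\right) + \frac{1}{-6662113 + 7202137}} = \frac{1}{\left(\left(-7 + 2906889\right) + 1453635\right) + \frac{1}{-6662113 + 7202137}} = \frac{1}{\left(2906882 + 1453635\right) + \frac{1}{540024}} = \frac{1}{4360517 + \frac{1}{540024}} = \frac{1}{\frac{2354783832409}{540024}} = \frac{540024}{2354783832409}$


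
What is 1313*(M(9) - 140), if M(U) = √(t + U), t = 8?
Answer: -183820 + 1313*√17 ≈ -1.7841e+5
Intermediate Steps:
M(U) = √(8 + U)
1313*(M(9) - 140) = 1313*(√(8 + 9) - 140) = 1313*(√17 - 140) = 1313*(-140 + √17) = -183820 + 1313*√17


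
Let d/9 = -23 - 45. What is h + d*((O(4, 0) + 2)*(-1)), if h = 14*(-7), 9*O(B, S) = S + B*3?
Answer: 1942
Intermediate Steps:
O(B, S) = B/3 + S/9 (O(B, S) = (S + B*3)/9 = (S + 3*B)/9 = B/3 + S/9)
d = -612 (d = 9*(-23 - 45) = 9*(-68) = -612)
h = -98
h + d*((O(4, 0) + 2)*(-1)) = -98 - 612*(((⅓)*4 + (⅑)*0) + 2)*(-1) = -98 - 612*((4/3 + 0) + 2)*(-1) = -98 - 612*(4/3 + 2)*(-1) = -98 - 2040*(-1) = -98 - 612*(-10/3) = -98 + 2040 = 1942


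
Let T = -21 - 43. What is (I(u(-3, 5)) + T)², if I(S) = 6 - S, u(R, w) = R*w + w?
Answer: 2304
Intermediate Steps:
u(R, w) = w + R*w
T = -64
(I(u(-3, 5)) + T)² = ((6 - 5*(1 - 3)) - 64)² = ((6 - 5*(-2)) - 64)² = ((6 - 1*(-10)) - 64)² = ((6 + 10) - 64)² = (16 - 64)² = (-48)² = 2304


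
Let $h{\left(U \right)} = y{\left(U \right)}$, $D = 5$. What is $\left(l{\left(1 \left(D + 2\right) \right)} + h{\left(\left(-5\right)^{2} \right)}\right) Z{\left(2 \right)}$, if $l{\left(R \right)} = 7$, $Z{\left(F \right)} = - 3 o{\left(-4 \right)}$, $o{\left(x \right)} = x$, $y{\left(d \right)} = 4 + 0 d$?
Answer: $132$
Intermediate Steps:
$y{\left(d \right)} = 4$ ($y{\left(d \right)} = 4 + 0 = 4$)
$Z{\left(F \right)} = 12$ ($Z{\left(F \right)} = \left(-3\right) \left(-4\right) = 12$)
$h{\left(U \right)} = 4$
$\left(l{\left(1 \left(D + 2\right) \right)} + h{\left(\left(-5\right)^{2} \right)}\right) Z{\left(2 \right)} = \left(7 + 4\right) 12 = 11 \cdot 12 = 132$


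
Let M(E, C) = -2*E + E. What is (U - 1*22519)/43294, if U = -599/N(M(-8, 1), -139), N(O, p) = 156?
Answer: -3513563/6753864 ≈ -0.52023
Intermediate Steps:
M(E, C) = -E
U = -599/156 ≈ -3.8397
(U - 1*22519)/43294 = (-599/156 - 1*22519)/43294 = (-599/156 - 22519)*(1/43294) = -3513563/156*1/43294 = -3513563/6753864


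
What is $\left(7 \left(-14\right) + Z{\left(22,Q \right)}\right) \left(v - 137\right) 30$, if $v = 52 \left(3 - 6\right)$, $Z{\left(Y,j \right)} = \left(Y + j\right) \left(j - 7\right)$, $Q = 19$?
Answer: $-3463260$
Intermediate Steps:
$Z{\left(Y,j \right)} = \left(-7 + j\right) \left(Y + j\right)$ ($Z{\left(Y,j \right)} = \left(Y + j\right) \left(-7 + j\right) = \left(-7 + j\right) \left(Y + j\right)$)
$v = -156$ ($v = 52 \left(3 - 6\right) = 52 \left(-3\right) = -156$)
$\left(7 \left(-14\right) + Z{\left(22,Q \right)}\right) \left(v - 137\right) 30 = \left(7 \left(-14\right) + \left(19^{2} - 154 - 133 + 22 \cdot 19\right)\right) \left(-156 - 137\right) 30 = \left(-98 + \left(361 - 154 - 133 + 418\right)\right) \left(-293\right) 30 = \left(-98 + 492\right) \left(-293\right) 30 = 394 \left(-293\right) 30 = \left(-115442\right) 30 = -3463260$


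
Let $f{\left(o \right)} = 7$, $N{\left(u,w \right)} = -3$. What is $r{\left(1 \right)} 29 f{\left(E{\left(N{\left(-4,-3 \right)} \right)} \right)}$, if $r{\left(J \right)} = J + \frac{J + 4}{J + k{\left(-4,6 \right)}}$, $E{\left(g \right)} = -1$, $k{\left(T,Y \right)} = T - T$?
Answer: $1218$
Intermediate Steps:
$k{\left(T,Y \right)} = 0$
$r{\left(J \right)} = J + \frac{4 + J}{J}$ ($r{\left(J \right)} = J + \frac{J + 4}{J + 0} = J + \frac{4 + J}{J}$)
$r{\left(1 \right)} 29 f{\left(E{\left(N{\left(-4,-3 \right)} \right)} \right)} = \left(1 + 1 + \frac{4}{1}\right) 29 \cdot 7 = \left(1 + 1 + 4 \cdot 1\right) 29 \cdot 7 = \left(1 + 1 + 4\right) 29 \cdot 7 = 6 \cdot 29 \cdot 7 = 174 \cdot 7 = 1218$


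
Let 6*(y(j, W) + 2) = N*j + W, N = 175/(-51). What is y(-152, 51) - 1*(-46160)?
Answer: 14153549/306 ≈ 46253.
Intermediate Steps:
N = -175/51 (N = 175*(-1/51) = -175/51 ≈ -3.4314)
y(j, W) = -2 - 175*j/306 + W/6 (y(j, W) = -2 + (-175*j/51 + W)/6 = -2 + (W - 175*j/51)/6 = -2 + (-175*j/306 + W/6) = -2 - 175*j/306 + W/6)
y(-152, 51) - 1*(-46160) = (-2 - 175/306*(-152) + (⅙)*51) - 1*(-46160) = (-2 + 13300/153 + 17/2) + 46160 = 28589/306 + 46160 = 14153549/306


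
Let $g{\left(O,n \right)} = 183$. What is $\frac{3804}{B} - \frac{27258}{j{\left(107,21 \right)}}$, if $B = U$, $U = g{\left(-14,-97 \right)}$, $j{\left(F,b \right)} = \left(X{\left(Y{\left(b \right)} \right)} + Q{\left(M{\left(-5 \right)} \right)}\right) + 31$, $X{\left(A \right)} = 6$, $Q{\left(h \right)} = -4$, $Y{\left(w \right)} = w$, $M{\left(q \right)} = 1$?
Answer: $- \frac{49118}{61} \approx -805.21$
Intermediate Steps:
$j{\left(F,b \right)} = 33$ ($j{\left(F,b \right)} = \left(6 - 4\right) + 31 = 2 + 31 = 33$)
$U = 183$
$B = 183$
$\frac{3804}{B} - \frac{27258}{j{\left(107,21 \right)}} = \frac{3804}{183} - \frac{27258}{33} = 3804 \cdot \frac{1}{183} - 826 = \frac{1268}{61} - 826 = - \frac{49118}{61}$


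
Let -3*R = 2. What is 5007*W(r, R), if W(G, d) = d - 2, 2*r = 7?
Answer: -13352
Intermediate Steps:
r = 7/2 (r = (1/2)*7 = 7/2 ≈ 3.5000)
R = -2/3 (R = -1/3*2 = -2/3 ≈ -0.66667)
W(G, d) = -2 + d
5007*W(r, R) = 5007*(-2 - 2/3) = 5007*(-8/3) = -13352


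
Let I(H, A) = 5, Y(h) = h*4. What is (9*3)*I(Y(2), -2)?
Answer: 135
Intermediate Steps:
Y(h) = 4*h
(9*3)*I(Y(2), -2) = (9*3)*5 = 27*5 = 135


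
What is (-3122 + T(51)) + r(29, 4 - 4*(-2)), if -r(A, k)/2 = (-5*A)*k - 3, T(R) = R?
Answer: 415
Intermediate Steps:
r(A, k) = 6 + 10*A*k (r(A, k) = -2*((-5*A)*k - 3) = -2*(-5*A*k - 3) = -2*(-3 - 5*A*k) = 6 + 10*A*k)
(-3122 + T(51)) + r(29, 4 - 4*(-2)) = (-3122 + 51) + (6 + 10*29*(4 - 4*(-2))) = -3071 + (6 + 10*29*(4 + 8)) = -3071 + (6 + 10*29*12) = -3071 + (6 + 3480) = -3071 + 3486 = 415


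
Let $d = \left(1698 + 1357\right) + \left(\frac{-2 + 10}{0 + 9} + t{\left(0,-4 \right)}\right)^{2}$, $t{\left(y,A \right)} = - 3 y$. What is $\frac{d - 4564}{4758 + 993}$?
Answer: $- \frac{122165}{465831} \approx -0.26225$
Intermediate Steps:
$d = \frac{247519}{81}$ ($d = \left(1698 + 1357\right) + \left(\frac{-2 + 10}{0 + 9} - 0\right)^{2} = 3055 + \left(\frac{8}{9} + 0\right)^{2} = 3055 + \left(\frac{8}{9}\right)^{2} = 3055 + \frac{64}{81} = \frac{247519}{81} \approx 3055.8$)
$\frac{d - 4564}{4758 + 993} = \frac{\frac{247519}{81} - 4564}{4758 + 993} = - \frac{122165}{81 \cdot 5751} = \left(- \frac{122165}{81}\right) \frac{1}{5751} = - \frac{122165}{465831}$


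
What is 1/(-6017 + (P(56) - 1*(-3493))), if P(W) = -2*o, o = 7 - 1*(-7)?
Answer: -1/2552 ≈ -0.00039185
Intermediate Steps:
o = 14 (o = 7 + 7 = 14)
P(W) = -28 (P(W) = -2*14 = -28)
1/(-6017 + (P(56) - 1*(-3493))) = 1/(-6017 + (-28 - 1*(-3493))) = 1/(-6017 + (-28 + 3493)) = 1/(-6017 + 3465) = 1/(-2552) = -1/2552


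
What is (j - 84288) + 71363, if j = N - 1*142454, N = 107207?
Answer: -48172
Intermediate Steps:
j = -35247 (j = 107207 - 1*142454 = 107207 - 142454 = -35247)
(j - 84288) + 71363 = (-35247 - 84288) + 71363 = -119535 + 71363 = -48172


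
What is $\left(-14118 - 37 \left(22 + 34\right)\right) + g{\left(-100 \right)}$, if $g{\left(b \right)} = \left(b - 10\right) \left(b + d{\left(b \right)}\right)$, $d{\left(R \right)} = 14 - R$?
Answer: $-17730$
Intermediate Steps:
$g{\left(b \right)} = -140 + 14 b$ ($g{\left(b \right)} = \left(b - 10\right) \left(b - \left(-14 + b\right)\right) = \left(-10 + b\right) 14 = -140 + 14 b$)
$\left(-14118 - 37 \left(22 + 34\right)\right) + g{\left(-100 \right)} = \left(-14118 - 37 \left(22 + 34\right)\right) + \left(-140 + 14 \left(-100\right)\right) = \left(-14118 - 2072\right) - 1540 = -16190 - 1540 = -17730$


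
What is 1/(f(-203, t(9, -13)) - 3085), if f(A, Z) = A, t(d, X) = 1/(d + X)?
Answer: -1/3288 ≈ -0.00030414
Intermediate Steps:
t(d, X) = 1/(X + d)
1/(f(-203, t(9, -13)) - 3085) = 1/(-203 - 3085) = 1/(-3288) = -1/3288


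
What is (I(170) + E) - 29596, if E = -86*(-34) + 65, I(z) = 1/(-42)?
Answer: -1117495/42 ≈ -26607.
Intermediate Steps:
I(z) = -1/42
E = 2989 (E = 2924 + 65 = 2989)
(I(170) + E) - 29596 = (-1/42 + 2989) - 29596 = 125537/42 - 29596 = -1117495/42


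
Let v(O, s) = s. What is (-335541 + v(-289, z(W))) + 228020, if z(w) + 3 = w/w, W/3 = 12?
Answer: -107523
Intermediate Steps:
W = 36 (W = 3*12 = 36)
z(w) = -2 (z(w) = -3 + w/w = -3 + 1 = -2)
(-335541 + v(-289, z(W))) + 228020 = (-335541 - 2) + 228020 = -335543 + 228020 = -107523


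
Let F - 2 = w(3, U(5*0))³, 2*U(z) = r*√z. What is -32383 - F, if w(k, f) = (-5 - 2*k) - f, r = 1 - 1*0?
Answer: -31054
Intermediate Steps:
r = 1 (r = 1 + 0 = 1)
U(z) = √z/2 (U(z) = (1*√z)/2 = √z/2)
w(k, f) = -5 - f - 2*k
F = -1329 (F = 2 + (-5 - √(5*0)/2 - 2*3)³ = 2 + (-5 - √0/2 - 6)³ = 2 + (-5 - 0/2 - 6)³ = 2 + (-5 - 1*0 - 6)³ = 2 + (-5 + 0 - 6)³ = 2 + (-11)³ = 2 - 1331 = -1329)
-32383 - F = -32383 - 1*(-1329) = -32383 + 1329 = -31054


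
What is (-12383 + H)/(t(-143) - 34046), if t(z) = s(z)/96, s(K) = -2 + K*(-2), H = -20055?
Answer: 111216/116719 ≈ 0.95285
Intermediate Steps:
s(K) = -2 - 2*K
t(z) = -1/48 - z/48 (t(z) = (-2 - 2*z)/96 = (-2 - 2*z)*(1/96) = -1/48 - z/48)
(-12383 + H)/(t(-143) - 34046) = (-12383 - 20055)/((-1/48 - 1/48*(-143)) - 34046) = -32438/((-1/48 + 143/48) - 34046) = -32438/(71/24 - 34046) = -32438/(-817033/24) = -32438*(-24/817033) = 111216/116719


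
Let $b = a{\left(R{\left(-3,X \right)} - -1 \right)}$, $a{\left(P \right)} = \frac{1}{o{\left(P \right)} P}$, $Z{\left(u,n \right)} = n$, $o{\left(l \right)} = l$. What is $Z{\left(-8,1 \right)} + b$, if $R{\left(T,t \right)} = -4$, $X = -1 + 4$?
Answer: $\frac{10}{9} \approx 1.1111$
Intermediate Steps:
$X = 3$
$a{\left(P \right)} = \frac{1}{P^{2}}$ ($a{\left(P \right)} = \frac{1}{P P} = \frac{1}{P^{2}}$)
$b = \frac{1}{9}$ ($b = \frac{1}{\left(-4 - -1\right)^{2}} = \frac{1}{\left(-4 + 1\right)^{2}} = \frac{1}{9} \approx 0.11111$)
$Z{\left(-8,1 \right)} + b = 1 + \frac{1}{9} = \frac{10}{9}$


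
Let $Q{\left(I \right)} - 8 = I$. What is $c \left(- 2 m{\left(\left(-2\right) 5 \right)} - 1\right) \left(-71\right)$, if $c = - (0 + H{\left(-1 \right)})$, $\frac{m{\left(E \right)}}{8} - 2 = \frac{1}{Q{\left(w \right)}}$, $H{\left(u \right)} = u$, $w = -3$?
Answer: $\frac{12851}{5} \approx 2570.2$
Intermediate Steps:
$Q{\left(I \right)} = 8 + I$
$m{\left(E \right)} = \frac{88}{5}$ ($m{\left(E \right)} = 16 + \frac{8}{8 - 3} = 16 + \frac{8}{5} = \frac{88}{5}$)
$c = 1$ ($c = - (0 - 1) = \left(-1\right) \left(-1\right) = 1$)
$c \left(- 2 m{\left(\left(-2\right) 5 \right)} - 1\right) \left(-71\right) = 1 \left(\left(-2\right) \frac{88}{5} - 1\right) \left(-71\right) = 1 \left(- \frac{176}{5} - 1\right) \left(-71\right) = 1 \left(- \frac{181}{5}\right) \left(-71\right) = \left(- \frac{181}{5}\right) \left(-71\right) = \frac{12851}{5}$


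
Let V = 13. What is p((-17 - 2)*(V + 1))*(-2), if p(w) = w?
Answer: 532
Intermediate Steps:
p((-17 - 2)*(V + 1))*(-2) = ((-17 - 2)*(13 + 1))*(-2) = -19*14*(-2) = -266*(-2) = 532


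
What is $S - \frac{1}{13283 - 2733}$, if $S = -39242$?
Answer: $- \frac{414003101}{10550} \approx -39242.0$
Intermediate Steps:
$S - \frac{1}{13283 - 2733} = -39242 - \frac{1}{13283 - 2733} = -39242 - \frac{1}{10550} = - \frac{414003101}{10550}$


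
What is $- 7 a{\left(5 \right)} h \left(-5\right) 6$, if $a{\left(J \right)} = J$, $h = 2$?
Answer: $2100$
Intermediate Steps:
$- 7 a{\left(5 \right)} h \left(-5\right) 6 = \left(-7\right) 5 \cdot 2 \left(-5\right) 6 = - 35 \left(\left(-10\right) 6\right) = \left(-35\right) \left(-60\right) = 2100$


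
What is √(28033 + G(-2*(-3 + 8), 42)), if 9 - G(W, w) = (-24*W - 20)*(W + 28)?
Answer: √24082 ≈ 155.18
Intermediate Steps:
G(W, w) = 9 - (-20 - 24*W)*(28 + W) (G(W, w) = 9 - (-24*W - 20)*(W + 28) = 9 - (-20 - 24*W)*(28 + W))
√(28033 + G(-2*(-3 + 8), 42)) = √(28033 + (569 + 24*(-2*(-3 + 8))² + 692*(-2*(-3 + 8)))) = √(28033 + (569 + 24*(-2*5)² + 692*(-2*5))) = √(28033 + (569 + 24*(-10)² + 692*(-10))) = √(28033 + (569 + 24*100 - 6920)) = √(28033 + (569 + 2400 - 6920)) = √(28033 - 3951) = √24082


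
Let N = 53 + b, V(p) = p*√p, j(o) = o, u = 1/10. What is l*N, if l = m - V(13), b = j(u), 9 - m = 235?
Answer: -60003/5 - 6903*√13/10 ≈ -14490.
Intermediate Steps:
m = -226 (m = 9 - 1*235 = 9 - 235 = -226)
u = ⅒ ≈ 0.10000
b = ⅒ ≈ 0.10000
V(p) = p^(3/2)
N = 531/10 (N = 53 + ⅒ = 531/10 ≈ 53.100)
l = -226 - 13*√13 (l = -226 - 13^(3/2) = -226 - 13*√13 ≈ -272.87)
l*N = (-226 - 13*√13)*(531/10) = -60003/5 - 6903*√13/10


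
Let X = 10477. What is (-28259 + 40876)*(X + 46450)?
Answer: 718247959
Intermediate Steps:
(-28259 + 40876)*(X + 46450) = (-28259 + 40876)*(10477 + 46450) = 12617*56927 = 718247959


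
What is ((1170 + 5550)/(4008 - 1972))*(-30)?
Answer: -50400/509 ≈ -99.018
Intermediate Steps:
((1170 + 5550)/(4008 - 1972))*(-30) = (6720/2036)*(-30) = (6720*(1/2036))*(-30) = (1680/509)*(-30) = -50400/509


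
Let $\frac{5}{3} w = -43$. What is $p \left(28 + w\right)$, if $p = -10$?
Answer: $-22$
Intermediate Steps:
$w = - \frac{129}{5}$ ($w = \frac{3}{5} \left(-43\right) = - \frac{129}{5} \approx -25.8$)
$p \left(28 + w\right) = - 10 \left(28 - \frac{129}{5}\right) = \left(-10\right) \frac{11}{5} = -22$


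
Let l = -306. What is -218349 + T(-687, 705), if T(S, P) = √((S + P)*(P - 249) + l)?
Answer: -218349 + 3*√878 ≈ -2.1826e+5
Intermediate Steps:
T(S, P) = √(-306 + (-249 + P)*(P + S)) (T(S, P) = √((S + P)*(P - 249) - 306) = √((P + S)*(-249 + P) - 306) = √((-249 + P)*(P + S) - 306) = √(-306 + (-249 + P)*(P + S)))
-218349 + T(-687, 705) = -218349 + √(-306 + 705² - 249*705 - 249*(-687) + 705*(-687)) = -218349 + √(-306 + 497025 - 175545 + 171063 - 484335) = -218349 + √7902 = -218349 + 3*√878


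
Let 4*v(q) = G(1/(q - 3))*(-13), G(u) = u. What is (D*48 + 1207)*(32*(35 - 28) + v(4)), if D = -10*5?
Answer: -1053419/4 ≈ -2.6336e+5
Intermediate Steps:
D = -50
v(q) = -13/(4*(-3 + q)) (v(q) = (-13/(q - 3))/4 = (-13/(-3 + q))/4 = -13/(4*(-3 + q)))
(D*48 + 1207)*(32*(35 - 28) + v(4)) = (-50*48 + 1207)*(32*(35 - 28) - 13/(-12 + 4*4)) = (-2400 + 1207)*(32*7 - 13/(-12 + 16)) = -1193*(224 - 13/4) = -1193*883/4 = -1053419/4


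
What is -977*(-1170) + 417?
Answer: 1143507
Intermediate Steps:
-977*(-1170) + 417 = 1143090 + 417 = 1143507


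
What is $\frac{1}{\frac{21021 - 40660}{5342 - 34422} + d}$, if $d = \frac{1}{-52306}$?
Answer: $\frac{760529240}{513604227} \approx 1.4808$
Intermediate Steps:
$d = - \frac{1}{52306} \approx -1.9118 \cdot 10^{-5}$
$\frac{1}{\frac{21021 - 40660}{5342 - 34422} + d} = \frac{1}{\frac{21021 - 40660}{5342 - 34422} - \frac{1}{52306}} = \frac{1}{- \frac{19639}{-29080} - \frac{1}{52306}} = \frac{1}{\left(-19639\right) \left(- \frac{1}{29080}\right) - \frac{1}{52306}} = \frac{1}{\frac{19639}{29080} - \frac{1}{52306}} = \frac{1}{\frac{513604227}{760529240}} = \frac{760529240}{513604227}$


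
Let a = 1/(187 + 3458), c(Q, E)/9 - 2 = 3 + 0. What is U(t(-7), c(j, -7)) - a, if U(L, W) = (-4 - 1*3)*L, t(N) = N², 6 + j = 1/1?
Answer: -1250236/3645 ≈ -343.00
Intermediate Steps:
j = -5 (j = -6 + 1/1 = -6 + 1 = -5)
c(Q, E) = 45 (c(Q, E) = 18 + 9*(3 + 0) = 18 + 9*3 = 18 + 27 = 45)
a = 1/3645 ≈ 0.00027435
U(L, W) = -7*L (U(L, W) = (-4 - 3)*L = -7*L)
U(t(-7), c(j, -7)) - a = -7*(-7)² - 1*1/3645 = -7*49 - 1/3645 = -343 - 1/3645 = -1250236/3645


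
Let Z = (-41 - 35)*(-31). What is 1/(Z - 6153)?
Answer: -1/3797 ≈ -0.00026337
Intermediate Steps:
Z = 2356 (Z = -76*(-31) = 2356)
1/(Z - 6153) = 1/(2356 - 6153) = 1/(-3797) = -1/3797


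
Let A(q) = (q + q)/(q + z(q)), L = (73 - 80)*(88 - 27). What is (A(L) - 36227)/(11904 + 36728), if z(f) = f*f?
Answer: -964544/1294827 ≈ -0.74492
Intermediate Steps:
z(f) = f**2
L = -427 (L = -7*61 = -427)
A(q) = 2*q/(q + q**2) (A(q) = (q + q)/(q + q**2) = (2*q)/(q + q**2) = 2*q/(q + q**2))
(A(L) - 36227)/(11904 + 36728) = (2/(1 - 427) - 36227)/(11904 + 36728) = (2/(-426) - 36227)/48632 = (2*(-1/426) - 36227)*(1/48632) = (-1/213 - 36227)*(1/48632) = -7716352/213*1/48632 = -964544/1294827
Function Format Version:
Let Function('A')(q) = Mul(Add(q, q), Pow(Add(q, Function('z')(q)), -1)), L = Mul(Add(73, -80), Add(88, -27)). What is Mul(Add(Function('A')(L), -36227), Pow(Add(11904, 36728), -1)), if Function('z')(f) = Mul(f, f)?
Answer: Rational(-964544, 1294827) ≈ -0.74492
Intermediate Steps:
Function('z')(f) = Pow(f, 2)
L = -427 (L = Mul(-7, 61) = -427)
Function('A')(q) = Mul(2, q, Pow(Add(q, Pow(q, 2)), -1)) (Function('A')(q) = Mul(Add(q, q), Pow(Add(q, Pow(q, 2)), -1)) = Mul(Mul(2, q), Pow(Add(q, Pow(q, 2)), -1)) = Mul(2, q, Pow(Add(q, Pow(q, 2)), -1)))
Mul(Add(Function('A')(L), -36227), Pow(Add(11904, 36728), -1)) = Mul(Add(Mul(2, Pow(Add(1, -427), -1)), -36227), Pow(Add(11904, 36728), -1)) = Mul(Add(Mul(2, Pow(-426, -1)), -36227), Pow(48632, -1)) = Mul(Add(Mul(2, Rational(-1, 426)), -36227), Rational(1, 48632)) = Mul(Add(Rational(-1, 213), -36227), Rational(1, 48632)) = Mul(Rational(-7716352, 213), Rational(1, 48632)) = Rational(-964544, 1294827)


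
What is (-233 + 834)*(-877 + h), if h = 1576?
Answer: 420099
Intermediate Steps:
(-233 + 834)*(-877 + h) = (-233 + 834)*(-877 + 1576) = 601*699 = 420099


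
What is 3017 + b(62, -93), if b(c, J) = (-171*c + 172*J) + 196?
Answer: -23385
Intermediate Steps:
b(c, J) = 196 - 171*c + 172*J
3017 + b(62, -93) = 3017 + (196 - 171*62 + 172*(-93)) = 3017 + (196 - 10602 - 15996) = 3017 - 26402 = -23385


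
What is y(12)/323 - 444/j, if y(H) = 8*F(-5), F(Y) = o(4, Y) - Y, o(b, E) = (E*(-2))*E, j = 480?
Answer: -26351/12920 ≈ -2.0396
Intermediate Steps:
o(b, E) = -2*E² (o(b, E) = (-2*E)*E = -2*E²)
F(Y) = -Y - 2*Y² (F(Y) = -2*Y² - Y = -Y - 2*Y²)
y(H) = -360 (y(H) = 8*(-5*(-1 - 2*(-5))) = 8*(-5*(-1 + 10)) = 8*(-5*9) = 8*(-45) = -360)
y(12)/323 - 444/j = -360/323 - 444/480 = -360*1/323 - 444*1/480 = -360/323 - 37/40 = -26351/12920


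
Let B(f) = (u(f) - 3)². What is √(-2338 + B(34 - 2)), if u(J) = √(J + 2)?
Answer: √(-2338 + (3 - √34)²) ≈ 48.27*I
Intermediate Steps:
u(J) = √(2 + J)
B(f) = (-3 + √(2 + f))² (B(f) = (√(2 + f) - 3)² = (-3 + √(2 + f))²)
√(-2338 + B(34 - 2)) = √(-2338 + (-3 + √(2 + (34 - 2)))²) = √(-2338 + (-3 + √(2 + 32))²) = √(-2338 + (-3 + √34)²)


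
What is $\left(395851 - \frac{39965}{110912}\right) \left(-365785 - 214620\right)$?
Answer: $- \frac{25482441322649535}{110912} \approx -2.2975 \cdot 10^{11}$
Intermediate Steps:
$\left(395851 - \frac{39965}{110912}\right) \left(-365785 - 214620\right) = \left(395851 - \frac{39965}{110912}\right) \left(-580405\right) = \frac{43904586147}{110912} \left(-580405\right) = - \frac{25482441322649535}{110912}$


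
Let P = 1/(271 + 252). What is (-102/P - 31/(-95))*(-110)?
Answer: 111492458/19 ≈ 5.8680e+6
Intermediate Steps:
P = 1/523 ≈ 0.0019120
(-102/P - 31/(-95))*(-110) = (-102/1/523 - 31/(-95))*(-110) = (-102*523 - 31*(-1/95))*(-110) = (-53346 + 31/95)*(-110) = -5067839/95*(-110) = 111492458/19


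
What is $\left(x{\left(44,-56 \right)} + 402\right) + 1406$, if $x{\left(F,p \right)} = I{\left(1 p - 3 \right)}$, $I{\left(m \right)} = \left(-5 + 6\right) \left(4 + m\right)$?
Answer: $1753$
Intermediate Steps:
$I{\left(m \right)} = 4 + m$ ($I{\left(m \right)} = 1 \left(4 + m\right) = 4 + m$)
$x{\left(F,p \right)} = 1 + p$ ($x{\left(F,p \right)} = 4 + \left(1 p - 3\right) = 4 + \left(p - 3\right) = 4 + \left(-3 + p\right) = 1 + p$)
$\left(x{\left(44,-56 \right)} + 402\right) + 1406 = \left(\left(1 - 56\right) + 402\right) + 1406 = \left(-55 + 402\right) + 1406 = 347 + 1406 = 1753$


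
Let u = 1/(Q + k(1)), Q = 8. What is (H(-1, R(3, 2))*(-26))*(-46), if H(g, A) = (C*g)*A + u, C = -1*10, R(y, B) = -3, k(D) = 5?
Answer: -35788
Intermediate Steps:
C = -10
u = 1/13 (u = 1/(8 + 5) = 1/13 ≈ 0.076923)
H(g, A) = 1/13 - 10*A*g (H(g, A) = (-10*g)*A + 1/13 = -10*A*g + 1/13 = 1/13 - 10*A*g)
(H(-1, R(3, 2))*(-26))*(-46) = ((1/13 - 10*(-3)*(-1))*(-26))*(-46) = ((1/13 - 30)*(-26))*(-46) = -389/13*(-26)*(-46) = 778*(-46) = -35788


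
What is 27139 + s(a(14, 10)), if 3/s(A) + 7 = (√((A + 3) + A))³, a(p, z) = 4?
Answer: 34792219/1282 + 33*√11/1282 ≈ 27139.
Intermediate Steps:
s(A) = 3/(-7 + (3 + 2*A)^(3/2)) (s(A) = 3/(-7 + (√((A + 3) + A))³) = 3/(-7 + (√((3 + A) + A))³) = 3/(-7 + (√(3 + 2*A))³) = 3/(-7 + (3 + 2*A)^(3/2)))
27139 + s(a(14, 10)) = 27139 + 3/(-7 + (3 + 2*4)^(3/2)) = 27139 + 3/(-7 + (3 + 8)^(3/2)) = 27139 + 3/(-7 + 11^(3/2)) = 27139 + 3/(-7 + 11*√11)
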